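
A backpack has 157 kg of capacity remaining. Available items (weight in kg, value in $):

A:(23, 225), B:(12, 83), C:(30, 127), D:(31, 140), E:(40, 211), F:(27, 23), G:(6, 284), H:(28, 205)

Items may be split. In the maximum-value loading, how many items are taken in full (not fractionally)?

6

Greedy by value/weight ratio, highest first.
Ratios (sorted): G 47.33, A 9.78, H 7.32, B 6.92, E 5.28, D 4.52, C 4.23, F 0.85
take G (6 @ 284); take A (23 @ 225); take H (28 @ 205); take B (12 @ 83); take E (40 @ 211); take D (31 @ 140); take 17/30 of C → 71.97. Capacity used 157/157.
6 item(s) taken whole; one partial (take 17/30 of C).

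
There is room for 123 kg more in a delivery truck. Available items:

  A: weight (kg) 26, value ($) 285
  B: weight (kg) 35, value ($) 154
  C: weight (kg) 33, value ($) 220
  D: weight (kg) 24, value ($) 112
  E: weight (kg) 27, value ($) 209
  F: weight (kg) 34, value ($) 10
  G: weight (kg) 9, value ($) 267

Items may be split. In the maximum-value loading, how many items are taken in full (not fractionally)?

5

Order: G (267/9=29.67) > A (285/26=10.96) > E (209/27=7.74) > C (220/33=6.67) > D (112/24=4.67) > B (154/35=4.40) > F (10/34=0.29)
Fill: take G (9 @ 267) → take A (26 @ 285) → take E (27 @ 209) → take C (33 @ 220) → take D (24 @ 112) → take 4/35 of B → 17.60; 123/123 used.
5 item(s) taken whole; one partial (take 4/35 of B).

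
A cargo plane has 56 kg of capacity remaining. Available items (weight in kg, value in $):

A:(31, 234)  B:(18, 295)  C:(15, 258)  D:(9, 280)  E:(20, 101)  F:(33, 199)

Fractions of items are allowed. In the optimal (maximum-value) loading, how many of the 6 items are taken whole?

Greedy by value/weight ratio, highest first.
Ratios (sorted): D 31.11, C 17.20, B 16.39, A 7.55, F 6.03, E 5.05
take D (9 @ 280); take C (15 @ 258); take B (18 @ 295); take 14/31 of A → 105.68. Capacity used 56/56.
3 item(s) taken whole; one partial (take 14/31 of A).

3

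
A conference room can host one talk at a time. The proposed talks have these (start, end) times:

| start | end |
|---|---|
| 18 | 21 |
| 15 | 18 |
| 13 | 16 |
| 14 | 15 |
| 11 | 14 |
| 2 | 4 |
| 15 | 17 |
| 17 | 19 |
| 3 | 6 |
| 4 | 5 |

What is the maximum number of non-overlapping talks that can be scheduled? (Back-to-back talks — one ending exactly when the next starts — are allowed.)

Sorted by end: (2,4)  (4,5)  (3,6)  (11,14)  (14,15)  (13,16)  (15,17)  (15,18)  (17,19)  (18,21)
take (2,4); take (4,5); skip (3,6); take (11,14); take (14,15); skip (13,16); take (15,17); take (17,19).
Selected 6 talks.

6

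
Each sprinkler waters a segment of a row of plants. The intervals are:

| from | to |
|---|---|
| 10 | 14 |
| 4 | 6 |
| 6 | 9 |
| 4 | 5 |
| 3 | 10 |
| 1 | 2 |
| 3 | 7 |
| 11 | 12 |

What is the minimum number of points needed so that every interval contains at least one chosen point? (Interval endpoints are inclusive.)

Process intervals by earliest right end; each time one isn't hit yet, stab at its right endpoint.
Sorted: [1,2] [4,5] [4,6] [3,7] [6,9] [3,10] [11,12] [10,14]
{[1,2]} hit by 2; {[4,5],[4,6],[3,7]} hit by 5; {[6,9],[3,10]} hit by 9; {[11,12],[10,14]} hit by 12.
Points: 2, 5, 9, 12 (4 total).

4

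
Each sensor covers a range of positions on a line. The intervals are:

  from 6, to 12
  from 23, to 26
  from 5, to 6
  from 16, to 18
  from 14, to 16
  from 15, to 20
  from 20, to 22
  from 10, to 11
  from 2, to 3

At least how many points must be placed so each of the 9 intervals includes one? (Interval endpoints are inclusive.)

6

Process intervals by earliest right end; each time one isn't hit yet, stab at its right endpoint.
By right end: [2,3]  [5,6]  [10,11]  [6,12]  [14,16]  [16,18]  [15,20]  [20,22]  [23,26]
[2,3] uncovered → point at 3; [5,6] uncovered → point at 6; [10,11] uncovered → point at 11; [14,16] uncovered → point at 16; [20,22] uncovered → point at 22; [23,26] uncovered → point at 26.
Points: 3, 6, 11, 16, 22, 26 (6 total).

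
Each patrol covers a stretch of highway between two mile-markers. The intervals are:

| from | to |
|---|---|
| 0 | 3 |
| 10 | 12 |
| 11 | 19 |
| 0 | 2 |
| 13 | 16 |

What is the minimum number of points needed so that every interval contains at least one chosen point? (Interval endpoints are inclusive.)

Sorted: [0,2] [0,3] [10,12] [13,16] [11,19]
{[0,2],[0,3]} hit by 2; {[10,12]} hit by 12; {[13,16],[11,19]} hit by 16.
Points: 2, 12, 16 (3 total).

3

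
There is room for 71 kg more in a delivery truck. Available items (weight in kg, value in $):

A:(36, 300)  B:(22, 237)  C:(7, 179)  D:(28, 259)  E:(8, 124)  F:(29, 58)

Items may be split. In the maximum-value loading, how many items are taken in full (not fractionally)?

4

Ratios (sorted): C 25.57, E 15.50, B 10.77, D 9.25, A 8.33, F 2.00
take C (7 @ 179); take E (8 @ 124); take B (22 @ 237); take D (28 @ 259); take 6/36 of A → 50.00. Capacity used 71/71.
4 item(s) taken whole; one partial (take 6/36 of A).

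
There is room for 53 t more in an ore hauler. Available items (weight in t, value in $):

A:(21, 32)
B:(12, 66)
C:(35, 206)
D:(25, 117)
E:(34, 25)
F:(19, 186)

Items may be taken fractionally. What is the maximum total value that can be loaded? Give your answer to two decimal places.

386.11

Greedy by value/weight ratio, highest first.
Order: F (186/19=9.79) > C (206/35=5.89) > B (66/12=5.50) > D (117/25=4.68) > A (32/21=1.52) > E (25/34=0.74)
Fill: take F (19 @ 186) → take 34/35 of C → 200.11; 53/53 used.
Total value = 386.11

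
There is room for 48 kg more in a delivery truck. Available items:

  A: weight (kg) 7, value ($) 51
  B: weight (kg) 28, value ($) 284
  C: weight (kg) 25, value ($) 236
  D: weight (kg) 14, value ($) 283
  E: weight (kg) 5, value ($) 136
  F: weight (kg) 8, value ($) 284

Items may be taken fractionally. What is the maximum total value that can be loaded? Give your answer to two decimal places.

Greedy by value/weight ratio, highest first.
Ratios (sorted): F 35.50, E 27.20, D 20.21, B 10.14, C 9.44, A 7.29
take F (8 @ 284); take E (5 @ 136); take D (14 @ 283); take 21/28 of B → 213.00. Capacity used 48/48.
Total value = 916.00

916.00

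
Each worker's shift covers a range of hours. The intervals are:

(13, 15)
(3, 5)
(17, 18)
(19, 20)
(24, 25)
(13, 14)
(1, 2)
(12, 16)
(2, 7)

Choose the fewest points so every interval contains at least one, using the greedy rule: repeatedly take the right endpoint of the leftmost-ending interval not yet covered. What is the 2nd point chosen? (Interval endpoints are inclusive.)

Sorted: [1,2] [3,5] [2,7] [13,14] [13,15] [12,16] [17,18] [19,20] [24,25]
{[1,2]} hit by 2; {[3,5],[2,7]} hit by 5; {[13,14],[13,15],[12,16]} hit by 14; {[17,18]} hit by 18; {[19,20]} hit by 20; {[24,25]} hit by 25.
Points: 2, 5, 14, 18, 20, 25 (6 total).

5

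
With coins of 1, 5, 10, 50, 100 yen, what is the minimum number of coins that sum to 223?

Greedy: take as many of the largest coin as possible, then repeat with the remainder.
223 = 2×100 + 2×10 + 3×1
Total coins = 2 + 2 + 3 = 7

7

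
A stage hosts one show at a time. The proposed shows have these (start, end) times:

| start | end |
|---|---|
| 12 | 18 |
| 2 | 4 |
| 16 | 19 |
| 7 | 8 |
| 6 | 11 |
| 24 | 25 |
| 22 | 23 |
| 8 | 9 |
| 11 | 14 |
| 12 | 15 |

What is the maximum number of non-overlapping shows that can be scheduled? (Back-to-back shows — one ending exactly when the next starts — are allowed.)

7

By end time: (2,4), (7,8), (8,9), (6,11), (11,14), (12,15), (12,18), (16,19), (22,23), (24,25).
Pick (2,4); next start ≥ 4 → (7,8); next start ≥ 8 → (8,9); next start ≥ 9 → (11,14); next start ≥ 14 → (16,19); next start ≥ 19 → (22,23); next start ≥ 23 → (24,25).
Selected 7 shows.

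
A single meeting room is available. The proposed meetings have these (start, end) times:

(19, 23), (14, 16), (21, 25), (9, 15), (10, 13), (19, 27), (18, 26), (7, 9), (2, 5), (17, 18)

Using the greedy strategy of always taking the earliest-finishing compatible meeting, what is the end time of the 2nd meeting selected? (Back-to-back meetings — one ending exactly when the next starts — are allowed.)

Order by finish time; keep every interval that doesn't clash with the previous kept one.
Sorted by end: (2,5)  (7,9)  (10,13)  (9,15)  (14,16)  (17,18)  (19,23)  (21,25)  (18,26)  (19,27)
take (2,5); take (7,9); take (10,13); take (14,16); take (17,18); take (19,23); skip (21,25).
Selected: (2,5) (7,9) (10,13) (14,16) (17,18) (19,23)

9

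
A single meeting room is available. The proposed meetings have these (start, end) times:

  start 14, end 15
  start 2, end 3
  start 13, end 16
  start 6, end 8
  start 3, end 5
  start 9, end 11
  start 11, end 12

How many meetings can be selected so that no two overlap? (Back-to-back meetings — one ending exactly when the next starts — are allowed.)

6

By end time: (2,3), (3,5), (6,8), (9,11), (11,12), (14,15), (13,16).
Pick (2,3); next start ≥ 3 → (3,5); next start ≥ 5 → (6,8); next start ≥ 8 → (9,11); next start ≥ 11 → (11,12); next start ≥ 12 → (14,15).
Selected 6 meetings.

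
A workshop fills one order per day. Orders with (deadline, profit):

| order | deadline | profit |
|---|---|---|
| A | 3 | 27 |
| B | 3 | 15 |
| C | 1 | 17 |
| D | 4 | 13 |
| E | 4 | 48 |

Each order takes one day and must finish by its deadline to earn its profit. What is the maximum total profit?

Take jobs in profit order; each goes to the latest open slot no later than its deadline.
By profit: E(d4,48), A(d3,27), C(d1,17), B(d3,15), D(d4,13)
E→slot 4; A→slot 3; C→slot 1; B→slot 2; D skipped.
Profit = 17 + 15 + 27 + 48 = 107

107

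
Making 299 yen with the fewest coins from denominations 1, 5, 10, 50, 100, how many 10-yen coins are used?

4

299 = 2×100 + 1×50 + 4×10 + 1×5 + 4×1
Count of 10: 4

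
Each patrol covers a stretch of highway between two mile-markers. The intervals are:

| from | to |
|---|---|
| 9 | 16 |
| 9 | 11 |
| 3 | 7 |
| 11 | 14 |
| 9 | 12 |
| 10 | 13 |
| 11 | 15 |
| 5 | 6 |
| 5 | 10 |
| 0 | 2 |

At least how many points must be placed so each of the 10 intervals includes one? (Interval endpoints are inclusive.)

By right end: [0,2]  [5,6]  [3,7]  [5,10]  [9,11]  [9,12]  [10,13]  [11,14]  [11,15]  [9,16]
[0,2] uncovered → point at 2; [5,6] uncovered → point at 6; [9,11] uncovered → point at 11.
Points: 2, 6, 11 (3 total).

3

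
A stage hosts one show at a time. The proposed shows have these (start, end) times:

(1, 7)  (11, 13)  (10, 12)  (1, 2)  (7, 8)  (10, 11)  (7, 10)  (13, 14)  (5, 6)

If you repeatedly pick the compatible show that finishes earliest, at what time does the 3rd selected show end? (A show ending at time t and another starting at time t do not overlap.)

By end time: (1,2), (5,6), (1,7), (7,8), (7,10), (10,11), (10,12), (11,13), (13,14).
Pick (1,2); next start ≥ 2 → (5,6); next start ≥ 6 → (7,8); next start ≥ 8 → (10,11); next start ≥ 11 → (11,13); next start ≥ 13 → (13,14).
Selected: (1,2) (5,6) (7,8) (10,11) (11,13) (13,14)

8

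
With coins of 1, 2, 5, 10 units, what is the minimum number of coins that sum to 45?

45 − 4×10→5 − 1×5→0
Total coins = 4 + 1 = 5

5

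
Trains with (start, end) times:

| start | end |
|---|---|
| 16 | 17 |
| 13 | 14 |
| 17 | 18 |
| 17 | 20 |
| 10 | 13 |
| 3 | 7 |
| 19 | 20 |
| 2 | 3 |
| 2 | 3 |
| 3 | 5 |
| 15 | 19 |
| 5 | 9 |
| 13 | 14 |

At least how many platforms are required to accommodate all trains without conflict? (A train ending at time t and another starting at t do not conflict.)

Events (time:±→running): 2:+→1 2:+→2 3:-→1 3:-→0 3:+→1 3:+→2 5:-→1 5:+→2 7:-→1 9:-→0 10:+→1 13:-→0 13:+→1 13:+→2 14:-→1 14:-→0 15:+→1 16:+→2 17:-→1 17:+→2 17:+→3 … peak 3.

3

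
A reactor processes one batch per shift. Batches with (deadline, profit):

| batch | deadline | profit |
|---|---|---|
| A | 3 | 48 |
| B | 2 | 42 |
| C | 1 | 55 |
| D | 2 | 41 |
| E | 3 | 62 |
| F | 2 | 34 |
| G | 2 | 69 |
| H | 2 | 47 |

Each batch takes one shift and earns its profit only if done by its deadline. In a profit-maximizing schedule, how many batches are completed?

3

Sort by profit descending; place each in the latest free slot ≤ its deadline.
By profit: G(d2,69), E(d3,62), C(d1,55), A(d3,48), H(d2,47), B(d2,42), D(d2,41), F(d2,34)
G→slot 2; E→slot 3; C→slot 1; A skipped; H skipped; B skipped; D skipped; F skipped.
3 of 8 scheduled.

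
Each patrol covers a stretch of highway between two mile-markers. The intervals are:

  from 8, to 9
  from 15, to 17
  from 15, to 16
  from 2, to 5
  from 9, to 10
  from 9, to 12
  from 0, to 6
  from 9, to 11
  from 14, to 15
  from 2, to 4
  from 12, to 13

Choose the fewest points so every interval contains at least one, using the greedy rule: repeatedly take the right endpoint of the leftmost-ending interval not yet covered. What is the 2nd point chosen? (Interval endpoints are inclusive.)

Process intervals by earliest right end; each time one isn't hit yet, stab at its right endpoint.
Sorted: [2,4] [2,5] [0,6] [8,9] [9,10] [9,11] [9,12] [12,13] [14,15] [15,16] [15,17]
{[2,4],[2,5],[0,6]} hit by 4; {[8,9],[9,10],[9,11],[9,12]} hit by 9; {[12,13]} hit by 13; {[14,15],[15,16],[15,17]} hit by 15.
Points: 4, 9, 13, 15 (4 total).

9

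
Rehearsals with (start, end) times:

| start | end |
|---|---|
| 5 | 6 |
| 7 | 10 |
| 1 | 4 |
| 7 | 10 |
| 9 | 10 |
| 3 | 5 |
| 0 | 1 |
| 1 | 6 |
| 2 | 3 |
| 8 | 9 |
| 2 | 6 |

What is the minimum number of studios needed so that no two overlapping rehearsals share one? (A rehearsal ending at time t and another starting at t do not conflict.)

4

Count concurrent intervals with a sweep; the peak is the room count.
Events (time:±→running): 0:+→1 1:-→0 1:+→1 1:+→2 2:+→3 2:+→4 … peak 4.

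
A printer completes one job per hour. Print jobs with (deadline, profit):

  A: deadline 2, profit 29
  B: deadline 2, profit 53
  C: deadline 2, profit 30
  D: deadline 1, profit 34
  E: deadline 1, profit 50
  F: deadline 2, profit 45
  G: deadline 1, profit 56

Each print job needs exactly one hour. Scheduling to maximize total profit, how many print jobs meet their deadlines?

By profit: G(d1,56), B(d2,53), E(d1,50), F(d2,45), D(d1,34), C(d2,30), A(d2,29)
G→slot 1; B→slot 2; E skipped; F skipped; D skipped; C skipped; A skipped.
2 of 7 scheduled.

2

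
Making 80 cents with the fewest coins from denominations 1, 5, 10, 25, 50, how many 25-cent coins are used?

1

Use the largest denomination that fits, subtract, and repeat.
80 = 1×50 + 1×25 + 1×5
Count of 25: 1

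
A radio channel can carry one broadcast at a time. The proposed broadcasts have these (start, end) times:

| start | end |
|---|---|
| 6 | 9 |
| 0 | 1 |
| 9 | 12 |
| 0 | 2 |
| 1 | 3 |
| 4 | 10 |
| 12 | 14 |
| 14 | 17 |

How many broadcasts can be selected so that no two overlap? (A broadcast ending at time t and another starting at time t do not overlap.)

By end time: (0,1), (0,2), (1,3), (6,9), (4,10), (9,12), (12,14), (14,17).
Pick (0,1); next start ≥ 1 → (1,3); next start ≥ 3 → (6,9); next start ≥ 9 → (9,12); next start ≥ 12 → (12,14); next start ≥ 14 → (14,17).
Selected 6 broadcasts.

6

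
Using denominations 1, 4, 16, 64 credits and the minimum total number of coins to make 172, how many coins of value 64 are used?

Use the largest denomination that fits, subtract, and repeat.
172 = 2×64 + 2×16 + 3×4
Count of 64: 2

2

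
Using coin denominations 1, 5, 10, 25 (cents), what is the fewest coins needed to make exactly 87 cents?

87 − 3×25→12 − 1×10→2 − 2×1→0
Total coins = 3 + 1 + 2 = 6

6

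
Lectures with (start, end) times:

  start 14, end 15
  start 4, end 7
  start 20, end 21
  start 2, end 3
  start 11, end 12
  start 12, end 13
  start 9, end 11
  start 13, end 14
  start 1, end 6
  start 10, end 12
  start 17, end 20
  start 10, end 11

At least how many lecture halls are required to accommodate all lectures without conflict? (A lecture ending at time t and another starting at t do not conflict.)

starts: [1, 2, 4, 9, 10, 10, 11, 12, 13, 14, 17, 20]
ends:   [3, 6, 7, 11, 11, 12, 12, 13, 14, 15, 20, 21]
s1→1 s2→2 e3→1 s4→2 e6→1 e7→0 s9→1 s10→2 s10→3  — peak 3.

3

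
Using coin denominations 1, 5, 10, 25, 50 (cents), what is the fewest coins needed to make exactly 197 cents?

8

197 − 3×50→47 − 1×25→22 − 2×10→2 − 2×1→0
Total coins = 3 + 1 + 2 + 2 = 8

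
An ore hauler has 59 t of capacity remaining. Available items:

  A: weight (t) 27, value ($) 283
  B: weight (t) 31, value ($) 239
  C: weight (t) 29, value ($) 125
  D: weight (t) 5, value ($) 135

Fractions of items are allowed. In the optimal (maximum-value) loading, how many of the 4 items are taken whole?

2

Sort by value per unit weight and fill in that order.
Order: D (135/5=27.00) > A (283/27=10.48) > B (239/31=7.71) > C (125/29=4.31)
Fill: take D (5 @ 135) → take A (27 @ 283) → take 27/31 of B → 208.16; 59/59 used.
2 item(s) taken whole; one partial (take 27/31 of B).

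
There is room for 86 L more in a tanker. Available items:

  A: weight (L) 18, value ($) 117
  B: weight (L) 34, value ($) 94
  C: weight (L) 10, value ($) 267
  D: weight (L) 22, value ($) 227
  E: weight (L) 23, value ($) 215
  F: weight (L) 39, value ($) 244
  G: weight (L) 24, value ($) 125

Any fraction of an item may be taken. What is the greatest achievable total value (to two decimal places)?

Greedy by value/weight ratio, highest first.
Ratios (sorted): C 26.70, D 10.32, E 9.35, A 6.50, F 6.26, G 5.21, B 2.76
take C (10 @ 267); take D (22 @ 227); take E (23 @ 215); take A (18 @ 117); take 13/39 of F → 81.33. Capacity used 86/86.
Total value = 907.33

907.33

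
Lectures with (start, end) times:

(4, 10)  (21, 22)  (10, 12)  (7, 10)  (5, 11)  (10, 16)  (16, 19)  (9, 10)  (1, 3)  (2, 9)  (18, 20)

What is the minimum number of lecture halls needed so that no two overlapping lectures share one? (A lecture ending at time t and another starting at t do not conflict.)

4

starts: [1, 2, 4, 5, 7, 9, 10, 10, 16, 18, 21]
ends:   [3, 9, 10, 10, 10, 11, 12, 16, 19, 20, 22]
s1→1 s2→2 e3→1 s4→2 s5→3 s7→4  — peak 4.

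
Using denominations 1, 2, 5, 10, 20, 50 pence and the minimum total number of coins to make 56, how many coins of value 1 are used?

Use the largest denomination that fits, subtract, and repeat.
56 − 1×50→6 − 1×5→1 − 1×1→0
Count of 1: 1

1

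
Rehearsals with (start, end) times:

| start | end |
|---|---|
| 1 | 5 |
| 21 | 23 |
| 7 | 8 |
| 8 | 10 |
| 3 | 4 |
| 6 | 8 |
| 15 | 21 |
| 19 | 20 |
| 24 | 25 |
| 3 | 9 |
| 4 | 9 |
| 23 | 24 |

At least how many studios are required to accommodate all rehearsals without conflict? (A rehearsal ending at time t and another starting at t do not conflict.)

Count concurrent intervals with a sweep; the peak is the room count.
Events (time:±→running): 1:+→1 3:+→2 3:+→3 4:-→2 4:+→3 5:-→2 6:+→3 7:+→4 … peak 4.

4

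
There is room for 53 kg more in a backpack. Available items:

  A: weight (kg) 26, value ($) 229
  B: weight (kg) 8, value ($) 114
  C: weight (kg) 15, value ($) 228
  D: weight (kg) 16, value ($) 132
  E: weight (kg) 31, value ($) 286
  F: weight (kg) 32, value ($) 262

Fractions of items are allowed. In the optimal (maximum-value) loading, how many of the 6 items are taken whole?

Greedy by value/weight ratio, highest first.
Order: C (228/15=15.20) > B (114/8=14.25) > E (286/31=9.23) > A (229/26=8.81) > D (132/16=8.25) > F (262/32=8.19)
Fill: take C (15 @ 228) → take B (8 @ 114) → take 30/31 of E → 276.77; 53/53 used.
2 item(s) taken whole; one partial (take 30/31 of E).

2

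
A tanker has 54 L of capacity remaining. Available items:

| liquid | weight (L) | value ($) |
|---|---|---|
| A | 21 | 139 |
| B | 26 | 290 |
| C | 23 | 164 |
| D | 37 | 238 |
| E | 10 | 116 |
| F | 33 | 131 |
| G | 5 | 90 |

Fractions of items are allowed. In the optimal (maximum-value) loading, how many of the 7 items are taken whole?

Ratios (sorted): G 18.00, E 11.60, B 11.15, C 7.13, A 6.62, D 6.43, F 3.97
take G (5 @ 90); take E (10 @ 116); take B (26 @ 290); take 13/23 of C → 92.70. Capacity used 54/54.
3 item(s) taken whole; one partial (take 13/23 of C).

3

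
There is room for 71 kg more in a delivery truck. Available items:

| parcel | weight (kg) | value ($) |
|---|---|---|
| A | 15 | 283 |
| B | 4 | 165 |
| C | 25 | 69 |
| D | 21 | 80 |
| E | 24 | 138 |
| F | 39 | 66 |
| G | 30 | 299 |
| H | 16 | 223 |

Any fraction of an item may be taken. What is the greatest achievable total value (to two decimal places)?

Sort by value per unit weight and fill in that order.
Order: B (165/4=41.25) > A (283/15=18.87) > H (223/16=13.94) > G (299/30=9.97) > E (138/24=5.75) > D (80/21=3.81) > C (69/25=2.76) > F (66/39=1.69)
Fill: take B (4 @ 165) → take A (15 @ 283) → take H (16 @ 223) → take G (30 @ 299) → take 6/24 of E → 34.50; 71/71 used.
Total value = 1004.50

1004.50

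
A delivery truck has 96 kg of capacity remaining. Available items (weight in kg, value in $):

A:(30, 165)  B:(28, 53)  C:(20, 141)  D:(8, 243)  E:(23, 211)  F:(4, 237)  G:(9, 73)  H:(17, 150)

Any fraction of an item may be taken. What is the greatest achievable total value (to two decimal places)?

Sort by value per unit weight and fill in that order.
Order: F (237/4=59.25) > D (243/8=30.38) > E (211/23=9.17) > H (150/17=8.82) > G (73/9=8.11) > C (141/20=7.05) > A (165/30=5.50) > B (53/28=1.89)
Fill: take F (4 @ 237) → take D (8 @ 243) → take E (23 @ 211) → take H (17 @ 150) → take G (9 @ 73) → take C (20 @ 141) → take 15/30 of A → 82.50; 96/96 used.
Total value = 1137.50

1137.50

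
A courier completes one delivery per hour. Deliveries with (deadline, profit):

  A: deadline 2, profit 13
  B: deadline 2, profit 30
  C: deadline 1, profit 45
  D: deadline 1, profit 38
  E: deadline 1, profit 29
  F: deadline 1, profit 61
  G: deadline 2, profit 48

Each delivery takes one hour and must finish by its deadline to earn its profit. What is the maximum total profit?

109

By profit: F(d1,61), G(d2,48), C(d1,45), D(d1,38), B(d2,30), E(d1,29), A(d2,13)
F→slot 1; G→slot 2; C skipped; D skipped; B skipped; E skipped; A skipped.
Profit = 61 + 48 = 109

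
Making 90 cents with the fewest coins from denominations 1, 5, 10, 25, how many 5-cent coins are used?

90 − 3×25→15 − 1×10→5 − 1×5→0
Count of 5: 1

1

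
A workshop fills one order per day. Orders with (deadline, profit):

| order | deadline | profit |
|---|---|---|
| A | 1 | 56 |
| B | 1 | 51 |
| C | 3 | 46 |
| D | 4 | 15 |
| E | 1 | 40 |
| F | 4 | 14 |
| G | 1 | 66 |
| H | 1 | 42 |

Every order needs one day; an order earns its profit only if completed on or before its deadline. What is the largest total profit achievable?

141

Take jobs in profit order; each goes to the latest open slot no later than its deadline.
Profit order: G=66 A=56 B=51 C=46 H=42 E=40 D=15 F=14
Assign: G→slot 1, A skipped, B skipped, C→slot 3, H skipped, E skipped, D→slot 4, F→slot 2.
Slots: [1:G] [2:F] [3:C] [4:D]
Profit = 66 + 14 + 46 + 15 = 141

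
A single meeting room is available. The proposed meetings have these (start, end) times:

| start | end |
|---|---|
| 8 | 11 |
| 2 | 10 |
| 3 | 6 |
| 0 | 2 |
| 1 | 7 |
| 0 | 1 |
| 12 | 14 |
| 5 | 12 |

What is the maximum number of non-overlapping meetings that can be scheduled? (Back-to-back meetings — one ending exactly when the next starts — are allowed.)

Sort by end time and greedily take each interval whose start is ≥ the last chosen end.
By end time: (0,1), (0,2), (3,6), (1,7), (2,10), (8,11), (5,12), (12,14).
Pick (0,1); next start ≥ 1 → (3,6); next start ≥ 6 → (8,11); next start ≥ 11 → (12,14).
Selected 4 meetings.

4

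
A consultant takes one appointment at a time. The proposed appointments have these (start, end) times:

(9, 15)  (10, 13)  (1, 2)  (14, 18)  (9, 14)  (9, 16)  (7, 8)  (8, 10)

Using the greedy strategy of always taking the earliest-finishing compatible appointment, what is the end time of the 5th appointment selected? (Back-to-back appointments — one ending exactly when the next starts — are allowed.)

18

Sort by end time and greedily take each interval whose start is ≥ the last chosen end.
Sorted by end: (1,2)  (7,8)  (8,10)  (10,13)  (9,14)  (9,15)  (9,16)  (14,18)
take (1,2); take (7,8); take (8,10); take (10,13); skip (9,14); take (14,18).
Selected: (1,2) (7,8) (8,10) (10,13) (14,18)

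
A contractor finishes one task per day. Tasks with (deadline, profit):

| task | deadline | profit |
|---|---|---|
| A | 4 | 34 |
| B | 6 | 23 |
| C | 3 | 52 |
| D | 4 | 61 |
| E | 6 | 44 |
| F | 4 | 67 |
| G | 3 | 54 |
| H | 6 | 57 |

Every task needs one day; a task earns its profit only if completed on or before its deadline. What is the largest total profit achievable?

Profit order: F=67 D=61 H=57 G=54 C=52 E=44 A=34 B=23
Assign: F→slot 4, D→slot 3, H→slot 6, G→slot 2, C→slot 1, E→slot 5, A skipped, B skipped.
Slots: [1:C] [2:G] [3:D] [4:F] [5:E] [6:H]
Profit = 52 + 54 + 61 + 67 + 44 + 57 = 335

335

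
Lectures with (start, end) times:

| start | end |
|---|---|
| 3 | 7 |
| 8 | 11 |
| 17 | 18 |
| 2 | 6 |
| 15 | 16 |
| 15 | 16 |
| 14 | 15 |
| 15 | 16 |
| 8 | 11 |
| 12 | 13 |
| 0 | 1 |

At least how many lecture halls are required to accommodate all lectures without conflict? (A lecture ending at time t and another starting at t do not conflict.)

3

The answer is the maximum number of intervals overlapping at any instant.
Events (time:±→running): 0:+→1 1:-→0 2:+→1 3:+→2 6:-→1 7:-→0 8:+→1 8:+→2 11:-→1 11:-→0 12:+→1 13:-→0 14:+→1 15:-→0 15:+→1 15:+→2 15:+→3 … peak 3.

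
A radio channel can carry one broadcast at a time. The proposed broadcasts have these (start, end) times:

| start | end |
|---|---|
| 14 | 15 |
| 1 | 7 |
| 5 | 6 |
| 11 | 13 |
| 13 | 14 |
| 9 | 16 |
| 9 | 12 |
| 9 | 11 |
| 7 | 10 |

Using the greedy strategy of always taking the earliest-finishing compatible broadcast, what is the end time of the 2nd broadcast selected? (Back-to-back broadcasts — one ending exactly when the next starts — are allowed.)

By end time: (5,6), (1,7), (7,10), (9,11), (9,12), (11,13), (13,14), (14,15), (9,16).
Pick (5,6); next start ≥ 6 → (7,10); next start ≥ 10 → (11,13); next start ≥ 13 → (13,14); next start ≥ 14 → (14,15).
Selected: (5,6) (7,10) (11,13) (13,14) (14,15)

10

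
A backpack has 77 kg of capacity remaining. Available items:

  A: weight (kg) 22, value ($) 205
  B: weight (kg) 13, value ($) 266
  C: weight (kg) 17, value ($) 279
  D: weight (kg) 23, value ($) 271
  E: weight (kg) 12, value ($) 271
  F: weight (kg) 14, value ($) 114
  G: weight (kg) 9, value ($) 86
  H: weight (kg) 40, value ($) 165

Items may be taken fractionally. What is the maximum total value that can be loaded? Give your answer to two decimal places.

1200.95

Greedy by value/weight ratio, highest first.
Ratios (sorted): E 22.58, B 20.46, C 16.41, D 11.78, G 9.56, A 9.32, F 8.14, H 4.12
take E (12 @ 271); take B (13 @ 266); take C (17 @ 279); take D (23 @ 271); take G (9 @ 86); take 3/22 of A → 27.95. Capacity used 77/77.
Total value = 1200.95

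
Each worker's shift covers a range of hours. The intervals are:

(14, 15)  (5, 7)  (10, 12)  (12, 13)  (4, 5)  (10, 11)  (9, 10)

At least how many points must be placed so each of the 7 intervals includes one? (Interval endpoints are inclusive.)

By right end: [4,5]  [5,7]  [9,10]  [10,11]  [10,12]  [12,13]  [14,15]
[4,5] uncovered → point at 5; [9,10] uncovered → point at 10; [12,13] uncovered → point at 13; [14,15] uncovered → point at 15.
Points: 5, 10, 13, 15 (4 total).

4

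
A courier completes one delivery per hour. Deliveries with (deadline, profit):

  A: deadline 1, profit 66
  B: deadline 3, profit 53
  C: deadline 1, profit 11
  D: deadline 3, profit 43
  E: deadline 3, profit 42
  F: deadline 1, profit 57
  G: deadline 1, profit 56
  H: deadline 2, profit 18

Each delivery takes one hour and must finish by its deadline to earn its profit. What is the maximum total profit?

162

Profit order: A=66 F=57 G=56 B=53 D=43 E=42 H=18 C=11
Assign: A→slot 1, F skipped, G skipped, B→slot 3, D→slot 2, E skipped, H skipped, C skipped.
Slots: [1:A] [2:D] [3:B]
Profit = 66 + 43 + 53 = 162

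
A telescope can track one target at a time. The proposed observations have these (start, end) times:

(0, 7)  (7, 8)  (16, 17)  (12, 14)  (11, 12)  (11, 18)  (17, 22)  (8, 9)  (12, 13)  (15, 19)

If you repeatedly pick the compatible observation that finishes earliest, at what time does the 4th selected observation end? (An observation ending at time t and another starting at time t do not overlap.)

12

Order by finish time; keep every interval that doesn't clash with the previous kept one.
Sorted by end: (0,7)  (7,8)  (8,9)  (11,12)  (12,13)  (12,14)  (16,17)  (11,18)  (15,19)  (17,22)
take (0,7); take (7,8); take (8,9); take (11,12); take (12,13); take (16,17); take (17,22).
Selected: (0,7) (7,8) (8,9) (11,12) (12,13) (16,17) (17,22)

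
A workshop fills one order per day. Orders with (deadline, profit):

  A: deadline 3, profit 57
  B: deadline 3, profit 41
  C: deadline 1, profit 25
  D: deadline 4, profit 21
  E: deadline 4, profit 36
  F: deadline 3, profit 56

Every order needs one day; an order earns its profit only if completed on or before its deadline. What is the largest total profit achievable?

Profit order: A=57 F=56 B=41 E=36 C=25 D=21
Assign: A→slot 3, F→slot 2, B→slot 1, E→slot 4, C skipped, D skipped.
Slots: [1:B] [2:F] [3:A] [4:E]
Profit = 41 + 56 + 57 + 36 = 190

190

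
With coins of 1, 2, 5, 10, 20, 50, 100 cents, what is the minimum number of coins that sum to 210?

Greedy: take as many of the largest coin as possible, then repeat with the remainder.
210 = 2×100 + 1×10
Total coins = 2 + 1 = 3

3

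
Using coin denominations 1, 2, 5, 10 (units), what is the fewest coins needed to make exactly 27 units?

Greedy: take as many of the largest coin as possible, then repeat with the remainder.
27 − 2×10→7 − 1×5→2 − 1×2→0
Total coins = 2 + 1 + 1 = 4

4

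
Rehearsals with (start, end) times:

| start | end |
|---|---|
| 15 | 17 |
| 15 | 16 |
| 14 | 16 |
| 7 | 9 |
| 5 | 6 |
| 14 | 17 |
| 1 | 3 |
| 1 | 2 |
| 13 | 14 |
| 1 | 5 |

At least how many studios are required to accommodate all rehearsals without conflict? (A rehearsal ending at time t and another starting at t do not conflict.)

4

Count concurrent intervals with a sweep; the peak is the room count.
Events (time:±→running): 1:+→1 1:+→2 1:+→3 2:-→2 3:-→1 5:-→0 5:+→1 6:-→0 7:+→1 9:-→0 13:+→1 14:-→0 14:+→1 14:+→2 15:+→3 15:+→4 … peak 4.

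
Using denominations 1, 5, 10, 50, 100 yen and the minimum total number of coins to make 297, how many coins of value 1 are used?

297 − 2×100→97 − 1×50→47 − 4×10→7 − 1×5→2 − 2×1→0
Count of 1: 2

2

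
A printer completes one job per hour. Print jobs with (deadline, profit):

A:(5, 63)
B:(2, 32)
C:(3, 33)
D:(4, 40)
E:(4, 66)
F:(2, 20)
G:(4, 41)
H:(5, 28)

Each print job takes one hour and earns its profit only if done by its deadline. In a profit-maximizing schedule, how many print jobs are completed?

5

Take jobs in profit order; each goes to the latest open slot no later than its deadline.
Profit order: E=66 A=63 G=41 D=40 C=33 B=32 H=28 F=20
Assign: E→slot 4, A→slot 5, G→slot 3, D→slot 2, C→slot 1, B skipped, H skipped, F skipped.
Slots: [1:C] [2:D] [3:G] [4:E] [5:A]
5 of 8 scheduled.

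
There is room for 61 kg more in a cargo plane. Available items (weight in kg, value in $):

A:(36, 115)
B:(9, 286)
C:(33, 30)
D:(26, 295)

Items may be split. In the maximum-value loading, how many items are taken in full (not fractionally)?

2

Greedy by value/weight ratio, highest first.
Ratios (sorted): B 31.78, D 11.35, A 3.19, C 0.91
take B (9 @ 286); take D (26 @ 295); take 26/36 of A → 83.06. Capacity used 61/61.
2 item(s) taken whole; one partial (take 26/36 of A).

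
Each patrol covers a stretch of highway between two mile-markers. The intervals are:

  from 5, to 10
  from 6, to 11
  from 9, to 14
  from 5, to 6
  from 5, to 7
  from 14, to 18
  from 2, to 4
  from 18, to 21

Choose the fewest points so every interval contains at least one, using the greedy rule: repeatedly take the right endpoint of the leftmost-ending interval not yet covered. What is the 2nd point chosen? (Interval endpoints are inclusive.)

Sort by right endpoint; whenever an interval is uncovered, place a point at its right end.
By right end: [2,4]  [5,6]  [5,7]  [5,10]  [6,11]  [9,14]  [14,18]  [18,21]
[2,4] uncovered → point at 4; [5,6] uncovered → point at 6; [9,14] uncovered → point at 14; [18,21] uncovered → point at 21.
Points: 4, 6, 14, 21 (4 total).

6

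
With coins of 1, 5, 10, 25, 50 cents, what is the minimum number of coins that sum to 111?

4

Use the largest denomination that fits, subtract, and repeat.
111 = 2×50 + 1×10 + 1×1
Total coins = 2 + 1 + 1 = 4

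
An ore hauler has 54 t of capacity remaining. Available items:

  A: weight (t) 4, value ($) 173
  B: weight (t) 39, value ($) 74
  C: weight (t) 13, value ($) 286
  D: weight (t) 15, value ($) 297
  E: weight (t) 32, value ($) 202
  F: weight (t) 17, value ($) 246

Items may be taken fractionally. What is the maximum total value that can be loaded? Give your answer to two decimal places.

Sort by value per unit weight and fill in that order.
Order: A (173/4=43.25) > C (286/13=22.00) > D (297/15=19.80) > F (246/17=14.47) > E (202/32=6.31) > B (74/39=1.90)
Fill: take A (4 @ 173) → take C (13 @ 286) → take D (15 @ 297) → take F (17 @ 246) → take 5/32 of E → 31.56; 54/54 used.
Total value = 1033.56

1033.56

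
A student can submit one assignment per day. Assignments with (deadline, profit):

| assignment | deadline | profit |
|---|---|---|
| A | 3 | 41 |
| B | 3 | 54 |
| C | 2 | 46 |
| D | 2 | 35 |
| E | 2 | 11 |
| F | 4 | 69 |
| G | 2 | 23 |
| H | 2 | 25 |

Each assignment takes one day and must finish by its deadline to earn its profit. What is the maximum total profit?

Profit order: F=69 B=54 C=46 A=41 D=35 H=25 G=23 E=11
Assign: F→slot 4, B→slot 3, C→slot 2, A→slot 1, D skipped, H skipped, G skipped, E skipped.
Slots: [1:A] [2:C] [3:B] [4:F]
Profit = 41 + 46 + 54 + 69 = 210

210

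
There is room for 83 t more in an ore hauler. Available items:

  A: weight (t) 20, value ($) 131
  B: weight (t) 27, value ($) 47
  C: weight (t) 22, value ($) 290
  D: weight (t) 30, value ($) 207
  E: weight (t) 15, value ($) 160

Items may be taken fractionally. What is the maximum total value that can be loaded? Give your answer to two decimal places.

Sort by value per unit weight and fill in that order.
Order: C (290/22=13.18) > E (160/15=10.67) > D (207/30=6.90) > A (131/20=6.55) > B (47/27=1.74)
Fill: take C (22 @ 290) → take E (15 @ 160) → take D (30 @ 207) → take 16/20 of A → 104.80; 83/83 used.
Total value = 761.80

761.80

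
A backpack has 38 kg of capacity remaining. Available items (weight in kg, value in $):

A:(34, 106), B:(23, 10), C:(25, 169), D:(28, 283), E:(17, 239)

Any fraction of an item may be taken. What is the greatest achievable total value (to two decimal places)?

Greedy by value/weight ratio, highest first.
Order: E (239/17=14.06) > D (283/28=10.11) > C (169/25=6.76) > A (106/34=3.12) > B (10/23=0.43)
Fill: take E (17 @ 239) → take 21/28 of D → 212.25; 38/38 used.
Total value = 451.25

451.25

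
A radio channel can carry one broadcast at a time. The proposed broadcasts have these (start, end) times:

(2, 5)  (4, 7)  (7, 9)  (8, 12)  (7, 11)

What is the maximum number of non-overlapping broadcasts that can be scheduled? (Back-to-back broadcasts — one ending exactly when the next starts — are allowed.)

Order by finish time; keep every interval that doesn't clash with the previous kept one.
Sorted by end: (2,5)  (4,7)  (7,9)  (7,11)  (8,12)
take (2,5); take (7,9).
Selected 2 broadcasts.

2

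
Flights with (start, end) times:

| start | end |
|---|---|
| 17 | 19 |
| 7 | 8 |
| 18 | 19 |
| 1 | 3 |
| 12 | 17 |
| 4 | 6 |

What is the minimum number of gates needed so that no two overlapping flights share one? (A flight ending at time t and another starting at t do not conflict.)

2

Events (time:±→running): 1:+→1 3:-→0 4:+→1 6:-→0 7:+→1 8:-→0 12:+→1 17:-→0 17:+→1 18:+→2 … peak 2.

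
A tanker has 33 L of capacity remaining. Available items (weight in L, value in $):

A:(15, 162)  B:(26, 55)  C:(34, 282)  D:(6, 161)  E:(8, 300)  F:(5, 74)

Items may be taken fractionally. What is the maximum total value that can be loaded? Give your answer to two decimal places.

Greedy by value/weight ratio, highest first.
Ratios (sorted): E 37.50, D 26.83, F 14.80, A 10.80, C 8.29, B 2.12
take E (8 @ 300); take D (6 @ 161); take F (5 @ 74); take 14/15 of A → 151.20. Capacity used 33/33.
Total value = 686.20

686.20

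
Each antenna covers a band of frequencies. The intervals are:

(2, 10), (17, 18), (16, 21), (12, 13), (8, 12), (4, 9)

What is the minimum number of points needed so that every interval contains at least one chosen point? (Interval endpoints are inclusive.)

3

By right end: [4,9]  [2,10]  [8,12]  [12,13]  [17,18]  [16,21]
[4,9] uncovered → point at 9; [12,13] uncovered → point at 13; [17,18] uncovered → point at 18.
Points: 9, 13, 18 (3 total).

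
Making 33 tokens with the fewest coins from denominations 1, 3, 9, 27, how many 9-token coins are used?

0

33 − 1×27→6 − 2×3→0
Count of 9: 0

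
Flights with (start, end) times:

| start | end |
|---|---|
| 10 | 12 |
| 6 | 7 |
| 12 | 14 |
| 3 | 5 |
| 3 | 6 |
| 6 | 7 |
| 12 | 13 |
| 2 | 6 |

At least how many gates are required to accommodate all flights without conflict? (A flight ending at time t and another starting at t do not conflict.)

3

Events (time:±→running): 2:+→1 3:+→2 3:+→3 … peak 3.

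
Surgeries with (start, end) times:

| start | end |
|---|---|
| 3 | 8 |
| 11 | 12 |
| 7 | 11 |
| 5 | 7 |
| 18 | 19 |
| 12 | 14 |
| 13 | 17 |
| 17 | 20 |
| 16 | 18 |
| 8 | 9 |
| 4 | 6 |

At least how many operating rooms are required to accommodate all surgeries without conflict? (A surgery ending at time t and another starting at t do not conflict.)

Events (time:±→running): 3:+→1 4:+→2 5:+→3 … peak 3.

3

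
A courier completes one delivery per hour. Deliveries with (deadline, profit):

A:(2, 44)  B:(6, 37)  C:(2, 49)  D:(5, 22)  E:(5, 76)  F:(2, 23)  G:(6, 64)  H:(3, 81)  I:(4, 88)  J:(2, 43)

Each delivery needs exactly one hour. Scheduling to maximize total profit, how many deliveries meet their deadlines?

Sort by profit descending; place each in the latest free slot ≤ its deadline.
By profit: I(d4,88), H(d3,81), E(d5,76), G(d6,64), C(d2,49), A(d2,44), J(d2,43), B(d6,37), F(d2,23), D(d5,22)
I→slot 4; H→slot 3; E→slot 5; G→slot 6; C→slot 2; A→slot 1; J skipped; B skipped; F skipped; D skipped.
6 of 10 scheduled.

6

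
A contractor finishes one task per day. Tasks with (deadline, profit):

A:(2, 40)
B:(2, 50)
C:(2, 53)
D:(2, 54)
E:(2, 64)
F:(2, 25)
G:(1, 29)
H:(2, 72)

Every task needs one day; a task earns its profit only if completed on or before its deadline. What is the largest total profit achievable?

136

Take jobs in profit order; each goes to the latest open slot no later than its deadline.
By profit: H(d2,72), E(d2,64), D(d2,54), C(d2,53), B(d2,50), A(d2,40), G(d1,29), F(d2,25)
H→slot 2; E→slot 1; D skipped; C skipped; B skipped; A skipped; G skipped; F skipped.
Profit = 64 + 72 = 136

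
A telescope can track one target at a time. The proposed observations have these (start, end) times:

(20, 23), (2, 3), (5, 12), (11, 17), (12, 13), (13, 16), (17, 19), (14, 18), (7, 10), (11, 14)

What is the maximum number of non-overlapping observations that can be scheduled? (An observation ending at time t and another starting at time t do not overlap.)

6

Sort by end time and greedily take each interval whose start is ≥ the last chosen end.
Sorted by end: (2,3)  (7,10)  (5,12)  (12,13)  (11,14)  (13,16)  (11,17)  (14,18)  (17,19)  (20,23)
take (2,3); take (7,10); take (12,13); skip (11,14); take (13,16); take (17,19); take (20,23).
Selected 6 observations.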